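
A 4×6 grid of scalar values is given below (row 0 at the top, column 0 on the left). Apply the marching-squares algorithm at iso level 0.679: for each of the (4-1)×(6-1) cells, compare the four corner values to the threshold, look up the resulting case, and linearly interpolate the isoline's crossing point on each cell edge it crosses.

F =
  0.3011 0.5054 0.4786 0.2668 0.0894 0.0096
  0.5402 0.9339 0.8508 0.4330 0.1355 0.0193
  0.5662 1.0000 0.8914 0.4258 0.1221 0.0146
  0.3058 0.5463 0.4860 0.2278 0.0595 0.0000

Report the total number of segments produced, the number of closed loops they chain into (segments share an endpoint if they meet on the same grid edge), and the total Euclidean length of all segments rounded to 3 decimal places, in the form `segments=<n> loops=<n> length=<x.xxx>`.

cell (0,0): code 0100 → (0.405,1.000)–(1.000,0.353)
cell (0,1): code 1100 → (0.538,2.000)–(0.405,1.000)
cell (0,2): code 1000 → (1.000,2.411)–(0.538,2.000)
cell (1,0): code 0110 → (1.000,0.353)–(2.000,0.260)
cell (1,2): code 1001 → (2.000,2.456)–(1.000,2.411)
cell (2,0): code 0010 → (2.000,0.260)–(2.708,1.000)
cell (2,1): code 0011 → (2.708,1.000)–(2.524,2.000)
cell (2,2): code 0001 → (2.524,2.000)–(2.000,2.456)
total: 8 segments, chained into 1 closed loop(s), length Σ = 7.246734

segments=8 loops=1 length=7.247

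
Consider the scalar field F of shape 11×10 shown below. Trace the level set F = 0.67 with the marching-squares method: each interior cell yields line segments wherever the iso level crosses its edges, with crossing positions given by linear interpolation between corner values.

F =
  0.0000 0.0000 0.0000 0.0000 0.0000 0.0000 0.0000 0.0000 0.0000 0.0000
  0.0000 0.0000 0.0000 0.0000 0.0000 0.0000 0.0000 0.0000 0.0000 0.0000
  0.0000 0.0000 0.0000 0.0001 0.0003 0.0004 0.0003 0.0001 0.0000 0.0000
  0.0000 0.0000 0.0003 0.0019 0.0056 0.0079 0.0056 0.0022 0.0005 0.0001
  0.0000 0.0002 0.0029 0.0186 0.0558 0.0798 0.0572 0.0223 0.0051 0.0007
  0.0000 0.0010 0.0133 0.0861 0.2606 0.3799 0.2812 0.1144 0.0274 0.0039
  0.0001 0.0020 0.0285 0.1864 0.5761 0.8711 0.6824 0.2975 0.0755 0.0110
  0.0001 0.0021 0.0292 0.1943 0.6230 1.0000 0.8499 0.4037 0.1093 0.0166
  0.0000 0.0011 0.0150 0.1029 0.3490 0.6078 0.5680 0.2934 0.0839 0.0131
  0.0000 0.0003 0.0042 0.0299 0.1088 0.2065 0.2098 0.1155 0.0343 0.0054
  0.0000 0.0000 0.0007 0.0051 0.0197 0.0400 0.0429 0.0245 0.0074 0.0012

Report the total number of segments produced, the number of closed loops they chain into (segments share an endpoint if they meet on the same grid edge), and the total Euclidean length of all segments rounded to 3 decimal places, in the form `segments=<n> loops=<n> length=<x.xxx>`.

cell (5,4): code 0100 → (5.591,5.000)–(6.000,4.318)
cell (5,5): code 1100 → (5.969,6.000)–(5.591,5.000)
cell (5,6): code 1000 → (6.000,6.032)–(5.969,6.000)
cell (6,4): code 0110 → (6.000,4.318)–(7.000,4.125)
cell (6,6): code 1001 → (7.000,6.403)–(6.000,6.032)
cell (7,4): code 0010 → (7.000,4.125)–(7.841,5.000)
cell (7,5): code 0011 → (7.841,5.000)–(7.638,6.000)
cell (7,6): code 0001 → (7.638,6.000)–(7.000,6.403)
total: 8 segments, chained into 1 closed loop(s), length Σ = 6.983691

segments=8 loops=1 length=6.984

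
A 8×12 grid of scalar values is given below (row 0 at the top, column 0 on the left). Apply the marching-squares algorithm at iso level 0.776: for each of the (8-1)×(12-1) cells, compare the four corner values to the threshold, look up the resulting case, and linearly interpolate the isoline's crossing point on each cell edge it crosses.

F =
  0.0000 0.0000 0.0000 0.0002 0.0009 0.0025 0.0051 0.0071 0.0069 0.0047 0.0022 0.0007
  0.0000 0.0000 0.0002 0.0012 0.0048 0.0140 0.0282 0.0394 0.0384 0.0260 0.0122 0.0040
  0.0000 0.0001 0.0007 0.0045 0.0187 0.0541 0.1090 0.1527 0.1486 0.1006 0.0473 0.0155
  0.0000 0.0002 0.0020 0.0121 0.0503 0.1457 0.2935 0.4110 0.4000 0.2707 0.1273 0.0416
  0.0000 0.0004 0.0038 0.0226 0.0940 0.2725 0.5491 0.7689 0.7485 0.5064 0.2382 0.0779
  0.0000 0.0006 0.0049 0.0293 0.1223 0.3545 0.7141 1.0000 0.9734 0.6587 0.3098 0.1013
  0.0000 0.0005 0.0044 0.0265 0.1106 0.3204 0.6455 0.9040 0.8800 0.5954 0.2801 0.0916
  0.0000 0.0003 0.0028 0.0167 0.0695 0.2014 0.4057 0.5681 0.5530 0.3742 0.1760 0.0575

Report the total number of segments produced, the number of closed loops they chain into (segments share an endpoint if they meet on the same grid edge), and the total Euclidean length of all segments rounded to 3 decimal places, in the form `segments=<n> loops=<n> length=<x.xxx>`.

cell (4,6): code 0100 → (4.031,7.000)–(5.000,6.217)
cell (4,7): code 1100 → (4.122,8.000)–(4.031,7.000)
cell (4,8): code 1000 → (5.000,8.627)–(4.122,8.000)
cell (5,6): code 0110 → (5.000,6.217)–(6.000,6.505)
cell (5,8): code 1001 → (6.000,8.365)–(5.000,8.627)
cell (6,6): code 0010 → (6.000,6.505)–(6.381,7.000)
cell (6,7): code 0011 → (6.381,7.000)–(6.318,8.000)
cell (6,8): code 0001 → (6.318,8.000)–(6.000,8.365)
total: 8 segments, chained into 1 closed loop(s), length Σ = 7.515038

segments=8 loops=1 length=7.515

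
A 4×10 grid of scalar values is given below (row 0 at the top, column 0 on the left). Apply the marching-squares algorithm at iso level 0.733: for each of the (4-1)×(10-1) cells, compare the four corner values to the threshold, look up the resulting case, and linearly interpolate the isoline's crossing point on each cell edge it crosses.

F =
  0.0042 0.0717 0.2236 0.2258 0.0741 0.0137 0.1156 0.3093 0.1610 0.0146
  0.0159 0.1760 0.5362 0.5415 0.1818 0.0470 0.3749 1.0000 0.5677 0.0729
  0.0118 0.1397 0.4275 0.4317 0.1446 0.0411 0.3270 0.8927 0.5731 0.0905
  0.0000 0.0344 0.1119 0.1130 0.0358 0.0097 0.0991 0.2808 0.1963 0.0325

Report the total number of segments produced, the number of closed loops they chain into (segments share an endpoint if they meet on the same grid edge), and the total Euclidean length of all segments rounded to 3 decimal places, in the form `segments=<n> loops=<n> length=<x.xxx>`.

cell (0,6): code 0100 → (0.613,7.000)–(1.000,6.573)
cell (0,7): code 1000 → (1.000,7.618)–(0.613,7.000)
cell (1,6): code 0110 → (1.000,6.573)–(2.000,6.718)
cell (1,7): code 1001 → (2.000,7.500)–(1.000,7.618)
cell (2,6): code 0010 → (2.000,6.718)–(2.261,7.000)
cell (2,7): code 0001 → (2.261,7.000)–(2.000,7.500)
total: 6 segments, chained into 1 closed loop(s), length Σ = 4.270277

segments=6 loops=1 length=4.270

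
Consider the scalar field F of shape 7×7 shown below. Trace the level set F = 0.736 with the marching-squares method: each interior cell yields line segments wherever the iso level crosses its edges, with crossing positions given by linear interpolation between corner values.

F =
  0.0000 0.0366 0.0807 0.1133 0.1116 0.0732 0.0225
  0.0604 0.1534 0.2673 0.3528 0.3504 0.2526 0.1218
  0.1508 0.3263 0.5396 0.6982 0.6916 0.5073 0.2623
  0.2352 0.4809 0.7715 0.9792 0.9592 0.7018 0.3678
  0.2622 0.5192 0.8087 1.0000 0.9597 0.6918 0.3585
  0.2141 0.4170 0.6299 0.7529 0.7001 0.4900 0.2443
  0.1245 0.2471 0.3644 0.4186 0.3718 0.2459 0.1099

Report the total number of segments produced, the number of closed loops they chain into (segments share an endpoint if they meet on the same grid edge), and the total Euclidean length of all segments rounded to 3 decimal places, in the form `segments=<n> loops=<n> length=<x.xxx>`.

segments=12 loops=1 length=9.525

cell (2,1): code 0100 → (2.847,2.000)–(3.000,1.878)
cell (2,2): code 1100 → (2.135,3.000)–(2.847,2.000)
cell (2,3): code 1100 → (2.166,4.000)–(2.135,3.000)
cell (2,4): code 1000 → (3.000,4.867)–(2.166,4.000)
cell (3,1): code 0110 → (3.000,1.878)–(4.000,1.749)
cell (3,4): code 1001 → (4.000,4.835)–(3.000,4.867)
cell (4,1): code 0010 → (4.000,1.749)–(4.407,2.000)
cell (4,2): code 0111 → (4.407,2.000)–(5.000,2.863)
cell (4,3): code 1011 → (5.000,3.320)–(4.862,4.000)
cell (4,4): code 0001 → (4.862,4.000)–(4.000,4.835)
cell (5,2): code 0010 → (5.000,2.863)–(5.051,3.000)
cell (5,3): code 0001 → (5.051,3.000)–(5.000,3.320)
total: 12 segments, chained into 1 closed loop(s), length Σ = 9.525216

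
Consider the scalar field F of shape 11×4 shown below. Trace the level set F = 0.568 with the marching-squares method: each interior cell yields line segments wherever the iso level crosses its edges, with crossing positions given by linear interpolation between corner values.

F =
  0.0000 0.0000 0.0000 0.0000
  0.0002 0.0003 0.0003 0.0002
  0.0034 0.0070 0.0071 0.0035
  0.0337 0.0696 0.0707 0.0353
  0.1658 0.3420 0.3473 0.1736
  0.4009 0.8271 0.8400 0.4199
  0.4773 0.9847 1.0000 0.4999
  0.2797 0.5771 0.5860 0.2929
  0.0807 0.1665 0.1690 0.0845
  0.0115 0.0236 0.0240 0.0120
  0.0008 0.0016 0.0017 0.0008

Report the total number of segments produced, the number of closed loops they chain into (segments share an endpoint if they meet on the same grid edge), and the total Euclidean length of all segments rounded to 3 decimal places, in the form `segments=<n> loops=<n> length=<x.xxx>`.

cell (4,0): code 0100 → (4.466,1.000)–(5.000,0.392)
cell (4,1): code 1100 → (4.448,2.000)–(4.466,1.000)
cell (4,2): code 1000 → (5.000,2.647)–(4.448,2.000)
cell (5,0): code 0110 → (5.000,0.392)–(6.000,0.179)
cell (5,2): code 1001 → (6.000,2.864)–(5.000,2.647)
cell (6,0): code 0110 → (6.000,0.179)–(7.000,0.969)
cell (6,2): code 1001 → (7.000,2.061)–(6.000,2.864)
cell (7,0): code 0010 → (7.000,0.969)–(7.022,1.000)
cell (7,1): code 0011 → (7.022,1.000)–(7.043,2.000)
cell (7,2): code 0001 → (7.043,2.000)–(7.000,2.061)
total: 10 segments, chained into 1 closed loop(s), length Σ = 8.375908

segments=10 loops=1 length=8.376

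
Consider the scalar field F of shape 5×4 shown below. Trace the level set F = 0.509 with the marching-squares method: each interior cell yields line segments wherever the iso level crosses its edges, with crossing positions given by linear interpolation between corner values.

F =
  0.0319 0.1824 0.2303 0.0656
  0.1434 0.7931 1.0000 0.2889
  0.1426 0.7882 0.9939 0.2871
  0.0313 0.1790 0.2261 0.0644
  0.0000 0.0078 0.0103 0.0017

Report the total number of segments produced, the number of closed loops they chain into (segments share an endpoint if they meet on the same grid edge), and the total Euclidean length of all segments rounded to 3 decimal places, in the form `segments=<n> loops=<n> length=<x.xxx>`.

cell (0,0): code 0100 → (0.535,1.000)–(1.000,0.563)
cell (0,1): code 1100 → (0.362,2.000)–(0.535,1.000)
cell (0,2): code 1000 → (1.000,2.690)–(0.362,2.000)
cell (1,0): code 0110 → (1.000,0.563)–(2.000,0.568)
cell (1,2): code 1001 → (2.000,2.686)–(1.000,2.690)
cell (2,0): code 0010 → (2.000,0.568)–(2.458,1.000)
cell (2,1): code 0011 → (2.458,1.000)–(2.632,2.000)
cell (2,2): code 0001 → (2.632,2.000)–(2.000,2.686)
total: 8 segments, chained into 1 closed loop(s), length Σ = 7.170839

segments=8 loops=1 length=7.171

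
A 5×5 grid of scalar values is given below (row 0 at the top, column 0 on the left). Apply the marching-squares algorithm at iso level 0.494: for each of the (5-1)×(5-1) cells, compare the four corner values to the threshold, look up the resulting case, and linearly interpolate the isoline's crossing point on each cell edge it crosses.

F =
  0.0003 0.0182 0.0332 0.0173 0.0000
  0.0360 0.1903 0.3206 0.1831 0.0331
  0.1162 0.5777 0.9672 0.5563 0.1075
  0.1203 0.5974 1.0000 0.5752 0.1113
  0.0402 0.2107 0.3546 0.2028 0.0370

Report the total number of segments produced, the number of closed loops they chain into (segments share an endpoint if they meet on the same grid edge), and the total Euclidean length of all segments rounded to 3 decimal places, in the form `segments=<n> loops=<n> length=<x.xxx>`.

segments=10 loops=1 length=7.673

cell (1,0): code 0100 → (1.784,1.000)–(2.000,0.819)
cell (1,1): code 1100 → (1.268,2.000)–(1.784,1.000)
cell (1,2): code 1100 → (1.833,3.000)–(1.268,2.000)
cell (1,3): code 1000 → (2.000,3.139)–(1.833,3.000)
cell (2,0): code 0110 → (2.000,0.819)–(3.000,0.783)
cell (2,3): code 1001 → (3.000,3.175)–(2.000,3.139)
cell (3,0): code 0010 → (3.000,0.783)–(3.267,1.000)
cell (3,1): code 0011 → (3.267,1.000)–(3.784,2.000)
cell (3,2): code 0011 → (3.784,2.000)–(3.218,3.000)
cell (3,3): code 0001 → (3.218,3.000)–(3.000,3.175)
total: 10 segments, chained into 1 closed loop(s), length Σ = 7.672594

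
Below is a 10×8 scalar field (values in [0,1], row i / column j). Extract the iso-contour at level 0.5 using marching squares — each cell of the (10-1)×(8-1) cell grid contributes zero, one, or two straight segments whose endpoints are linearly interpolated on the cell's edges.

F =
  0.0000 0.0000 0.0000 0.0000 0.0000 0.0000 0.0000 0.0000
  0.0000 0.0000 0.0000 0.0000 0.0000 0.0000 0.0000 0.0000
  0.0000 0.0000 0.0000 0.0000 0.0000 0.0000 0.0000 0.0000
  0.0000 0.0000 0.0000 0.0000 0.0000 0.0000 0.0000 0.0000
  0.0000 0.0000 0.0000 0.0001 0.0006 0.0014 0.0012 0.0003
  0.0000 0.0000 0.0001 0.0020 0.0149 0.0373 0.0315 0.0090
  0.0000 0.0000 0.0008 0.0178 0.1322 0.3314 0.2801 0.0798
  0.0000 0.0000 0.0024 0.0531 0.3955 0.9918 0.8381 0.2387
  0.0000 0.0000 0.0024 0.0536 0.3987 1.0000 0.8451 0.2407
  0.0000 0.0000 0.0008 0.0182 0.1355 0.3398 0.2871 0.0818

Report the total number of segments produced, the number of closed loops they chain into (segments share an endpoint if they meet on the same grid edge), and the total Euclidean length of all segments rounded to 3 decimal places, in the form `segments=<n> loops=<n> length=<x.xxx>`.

cell (6,4): code 0100 → (6.255,5.000)–(7.000,4.175)
cell (6,5): code 1100 → (6.394,6.000)–(6.255,5.000)
cell (6,6): code 1000 → (7.000,6.564)–(6.394,6.000)
cell (7,4): code 0110 → (7.000,4.175)–(8.000,4.168)
cell (7,6): code 1001 → (8.000,6.571)–(7.000,6.564)
cell (8,4): code 0010 → (8.000,4.168)–(8.757,5.000)
cell (8,5): code 0011 → (8.757,5.000)–(8.618,6.000)
cell (8,6): code 0001 → (8.618,6.000)–(8.000,6.571)
total: 8 segments, chained into 1 closed loop(s), length Σ = 7.924732

segments=8 loops=1 length=7.925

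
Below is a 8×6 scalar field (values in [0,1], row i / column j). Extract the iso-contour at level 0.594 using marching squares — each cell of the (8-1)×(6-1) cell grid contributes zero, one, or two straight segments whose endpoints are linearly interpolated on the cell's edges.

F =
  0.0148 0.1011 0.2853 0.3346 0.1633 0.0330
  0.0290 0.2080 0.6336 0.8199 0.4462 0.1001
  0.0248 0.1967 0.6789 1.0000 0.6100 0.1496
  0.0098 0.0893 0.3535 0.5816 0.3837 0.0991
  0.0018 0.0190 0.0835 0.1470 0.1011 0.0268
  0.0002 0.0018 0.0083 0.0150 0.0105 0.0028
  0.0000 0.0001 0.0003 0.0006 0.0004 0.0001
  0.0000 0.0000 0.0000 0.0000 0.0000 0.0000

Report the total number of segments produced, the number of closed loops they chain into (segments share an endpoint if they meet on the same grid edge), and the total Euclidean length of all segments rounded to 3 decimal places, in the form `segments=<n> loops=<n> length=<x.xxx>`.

cell (0,1): code 0100 → (0.886,2.000)–(1.000,1.907)
cell (0,2): code 1100 → (0.535,3.000)–(0.886,2.000)
cell (0,3): code 1000 → (1.000,3.604)–(0.535,3.000)
cell (1,1): code 0110 → (1.000,1.907)–(2.000,1.824)
cell (1,3): code 1101 → (1.902,4.000)–(1.000,3.604)
cell (1,4): code 1000 → (2.000,4.035)–(1.902,4.000)
cell (2,1): code 0010 → (2.000,1.824)–(2.261,2.000)
cell (2,2): code 0011 → (2.261,2.000)–(2.970,3.000)
cell (2,3): code 0011 → (2.970,3.000)–(2.071,4.000)
cell (2,4): code 0001 → (2.071,4.000)–(2.000,4.035)
total: 10 segments, chained into 1 closed loop(s), length Σ = 7.027028

segments=10 loops=1 length=7.027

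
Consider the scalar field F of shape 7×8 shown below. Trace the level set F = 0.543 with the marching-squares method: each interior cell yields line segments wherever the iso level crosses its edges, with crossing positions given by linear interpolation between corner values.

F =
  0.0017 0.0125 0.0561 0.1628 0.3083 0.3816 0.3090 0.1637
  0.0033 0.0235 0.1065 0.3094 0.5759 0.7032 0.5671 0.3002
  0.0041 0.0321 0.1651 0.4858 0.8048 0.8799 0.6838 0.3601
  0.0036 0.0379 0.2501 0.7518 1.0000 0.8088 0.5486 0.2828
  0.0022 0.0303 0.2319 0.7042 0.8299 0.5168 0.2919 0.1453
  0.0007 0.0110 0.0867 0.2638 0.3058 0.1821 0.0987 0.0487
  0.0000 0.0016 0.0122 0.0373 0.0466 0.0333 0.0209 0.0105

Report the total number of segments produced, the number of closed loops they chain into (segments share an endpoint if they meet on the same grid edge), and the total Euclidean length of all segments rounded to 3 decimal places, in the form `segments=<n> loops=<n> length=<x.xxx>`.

cell (0,3): code 0100 → (0.877,4.000)–(1.000,3.877)
cell (0,4): code 1100 → (0.502,5.000)–(0.877,4.000)
cell (0,5): code 1100 → (0.907,6.000)–(0.502,5.000)
cell (0,6): code 1000 → (1.000,6.090)–(0.907,6.000)
cell (1,3): code 0110 → (1.000,3.877)–(2.000,3.179)
cell (1,6): code 1001 → (2.000,6.435)–(1.000,6.090)
cell (2,2): code 0100 → (2.215,3.000)–(3.000,2.584)
cell (2,3): code 1110 → (2.000,3.179)–(2.215,3.000)
cell (2,6): code 1001 → (3.000,6.021)–(2.000,6.435)
cell (3,2): code 0110 → (3.000,2.584)–(4.000,2.659)
cell (3,4): code 1011 → (4.000,4.916)–(3.910,5.000)
cell (3,5): code 0011 → (3.910,5.000)–(3.022,6.000)
cell (3,6): code 0001 → (3.022,6.000)–(3.000,6.021)
cell (4,2): code 0010 → (4.000,2.659)–(4.366,3.000)
cell (4,3): code 0011 → (4.366,3.000)–(4.547,4.000)
cell (4,4): code 0001 → (4.547,4.000)–(4.000,4.916)
total: 16 segments, chained into 1 closed loop(s), length Σ = 12.056193

segments=16 loops=1 length=12.056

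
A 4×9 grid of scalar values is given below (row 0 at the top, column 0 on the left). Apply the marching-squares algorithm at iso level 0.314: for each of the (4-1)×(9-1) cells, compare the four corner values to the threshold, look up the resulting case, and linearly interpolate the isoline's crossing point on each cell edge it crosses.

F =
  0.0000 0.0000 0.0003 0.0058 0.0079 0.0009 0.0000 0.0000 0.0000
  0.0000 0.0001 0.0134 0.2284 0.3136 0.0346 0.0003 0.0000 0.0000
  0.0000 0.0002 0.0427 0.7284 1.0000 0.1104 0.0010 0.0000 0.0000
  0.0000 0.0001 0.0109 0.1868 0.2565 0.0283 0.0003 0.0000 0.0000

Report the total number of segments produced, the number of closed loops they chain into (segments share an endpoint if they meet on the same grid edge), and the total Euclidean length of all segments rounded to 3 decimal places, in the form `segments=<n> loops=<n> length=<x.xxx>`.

segments=6 loops=1 length=6.492

cell (1,2): code 0100 → (1.171,3.000)–(2.000,2.396)
cell (1,3): code 1100 → (1.001,4.000)–(1.171,3.000)
cell (1,4): code 1000 → (2.000,4.771)–(1.001,4.000)
cell (2,2): code 0010 → (2.000,2.396)–(2.765,3.000)
cell (2,3): code 0011 → (2.765,3.000)–(2.923,4.000)
cell (2,4): code 0001 → (2.923,4.000)–(2.000,4.771)
total: 6 segments, chained into 1 closed loop(s), length Σ = 6.492356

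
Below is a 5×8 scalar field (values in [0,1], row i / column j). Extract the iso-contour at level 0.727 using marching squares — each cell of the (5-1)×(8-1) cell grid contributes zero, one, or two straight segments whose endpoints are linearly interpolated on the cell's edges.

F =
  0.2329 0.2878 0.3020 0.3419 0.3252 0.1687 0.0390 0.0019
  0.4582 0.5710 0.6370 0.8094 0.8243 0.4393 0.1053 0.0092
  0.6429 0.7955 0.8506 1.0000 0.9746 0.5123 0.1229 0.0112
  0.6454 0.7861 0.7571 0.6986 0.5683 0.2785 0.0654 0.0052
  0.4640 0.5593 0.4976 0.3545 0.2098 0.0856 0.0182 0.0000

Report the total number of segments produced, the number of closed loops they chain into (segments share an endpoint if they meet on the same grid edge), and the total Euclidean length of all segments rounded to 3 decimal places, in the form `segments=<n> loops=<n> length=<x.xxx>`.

cell (0,2): code 0100 → (0.824,3.000)–(1.000,2.522)
cell (0,3): code 1100 → (0.805,4.000)–(0.824,3.000)
cell (0,4): code 1000 → (1.000,4.253)–(0.805,4.000)
cell (1,0): code 0100 → (1.695,1.000)–(2.000,0.551)
cell (1,1): code 1100 → (1.421,2.000)–(1.695,1.000)
cell (1,2): code 1110 → (1.000,2.522)–(1.421,2.000)
cell (1,4): code 1001 → (2.000,4.536)–(1.000,4.253)
cell (2,0): code 0110 → (2.000,0.551)–(3.000,0.580)
cell (2,2): code 1011 → (3.000,2.515)–(2.906,3.000)
cell (2,3): code 0011 → (2.906,3.000)–(2.609,4.000)
cell (2,4): code 0001 → (2.609,4.000)–(2.000,4.536)
cell (3,0): code 0010 → (3.000,0.580)–(3.261,1.000)
cell (3,1): code 0011 → (3.261,1.000)–(3.116,2.000)
cell (3,2): code 0001 → (3.116,2.000)–(3.000,2.515)
total: 14 segments, chained into 1 closed loop(s), length Σ = 10.499777

segments=14 loops=1 length=10.500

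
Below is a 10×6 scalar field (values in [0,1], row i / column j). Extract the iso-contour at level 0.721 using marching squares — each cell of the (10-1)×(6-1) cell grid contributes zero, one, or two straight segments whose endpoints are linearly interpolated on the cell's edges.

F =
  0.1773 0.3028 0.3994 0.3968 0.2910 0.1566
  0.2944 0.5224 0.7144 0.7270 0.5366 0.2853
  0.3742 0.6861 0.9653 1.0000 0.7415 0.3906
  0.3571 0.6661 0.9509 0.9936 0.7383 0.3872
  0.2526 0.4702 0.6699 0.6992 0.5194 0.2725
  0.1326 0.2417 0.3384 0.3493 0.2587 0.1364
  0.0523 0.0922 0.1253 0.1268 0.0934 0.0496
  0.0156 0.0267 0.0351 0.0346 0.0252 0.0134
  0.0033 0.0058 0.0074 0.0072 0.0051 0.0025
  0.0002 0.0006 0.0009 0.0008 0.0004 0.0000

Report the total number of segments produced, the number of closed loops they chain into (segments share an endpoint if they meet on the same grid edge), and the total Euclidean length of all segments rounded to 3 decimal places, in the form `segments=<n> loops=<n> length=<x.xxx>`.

cell (0,2): code 0100 → (0.982,3.000)–(1.000,2.524)
cell (0,3): code 1000 → (1.000,3.032)–(0.982,3.000)
cell (1,1): code 0100 → (1.026,2.000)–(2.000,1.125)
cell (1,2): code 1110 → (1.000,2.524)–(1.026,2.000)
cell (1,3): code 1101 → (1.900,4.000)–(1.000,3.032)
cell (1,4): code 1000 → (2.000,4.058)–(1.900,4.000)
cell (2,1): code 0110 → (2.000,1.125)–(3.000,1.193)
cell (2,4): code 1001 → (3.000,4.049)–(2.000,4.058)
cell (3,1): code 0010 → (3.000,1.193)–(3.818,2.000)
cell (3,2): code 0011 → (3.818,2.000)–(3.926,3.000)
cell (3,3): code 0011 → (3.926,3.000)–(3.079,4.000)
cell (3,4): code 0001 → (3.079,4.000)–(3.000,4.049)
total: 12 segments, chained into 1 closed loop(s), length Σ = 9.345455

segments=12 loops=1 length=9.345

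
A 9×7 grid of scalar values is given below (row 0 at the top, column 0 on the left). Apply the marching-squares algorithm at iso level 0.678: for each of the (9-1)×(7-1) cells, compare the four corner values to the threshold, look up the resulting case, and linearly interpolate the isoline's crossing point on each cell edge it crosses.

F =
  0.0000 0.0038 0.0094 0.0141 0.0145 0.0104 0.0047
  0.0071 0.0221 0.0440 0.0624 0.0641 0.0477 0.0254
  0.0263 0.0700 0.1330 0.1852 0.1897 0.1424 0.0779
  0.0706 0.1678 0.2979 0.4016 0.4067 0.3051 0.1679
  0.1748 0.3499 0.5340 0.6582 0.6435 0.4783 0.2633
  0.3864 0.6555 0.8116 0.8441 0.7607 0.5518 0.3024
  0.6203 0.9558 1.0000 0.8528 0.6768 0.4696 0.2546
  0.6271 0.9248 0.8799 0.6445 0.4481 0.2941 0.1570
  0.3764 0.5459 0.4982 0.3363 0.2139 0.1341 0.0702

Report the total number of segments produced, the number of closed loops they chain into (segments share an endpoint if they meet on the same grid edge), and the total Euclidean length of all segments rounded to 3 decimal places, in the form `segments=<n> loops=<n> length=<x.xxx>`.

segments=14 loops=1 length=11.957

cell (4,1): code 0100 → (4.519,2.000)–(5.000,1.144)
cell (4,2): code 1100 → (4.107,3.000)–(4.519,2.000)
cell (4,3): code 1100 → (4.294,4.000)–(4.107,3.000)
cell (4,4): code 1000 → (5.000,4.396)–(4.294,4.000)
cell (5,0): code 0100 → (5.075,1.000)–(6.000,0.172)
cell (5,1): code 1110 → (5.000,1.144)–(5.075,1.000)
cell (5,3): code 1011 → (6.000,3.993)–(5.986,4.000)
cell (5,4): code 0001 → (5.986,4.000)–(5.000,4.396)
cell (6,0): code 0110 → (6.000,0.172)–(7.000,0.171)
cell (6,2): code 1011 → (7.000,2.858)–(6.839,3.000)
cell (6,3): code 0001 → (6.839,3.000)–(6.000,3.993)
cell (7,0): code 0010 → (7.000,0.171)–(7.651,1.000)
cell (7,1): code 0011 → (7.651,1.000)–(7.529,2.000)
cell (7,2): code 0001 → (7.529,2.000)–(7.000,2.858)
total: 14 segments, chained into 1 closed loop(s), length Σ = 11.956591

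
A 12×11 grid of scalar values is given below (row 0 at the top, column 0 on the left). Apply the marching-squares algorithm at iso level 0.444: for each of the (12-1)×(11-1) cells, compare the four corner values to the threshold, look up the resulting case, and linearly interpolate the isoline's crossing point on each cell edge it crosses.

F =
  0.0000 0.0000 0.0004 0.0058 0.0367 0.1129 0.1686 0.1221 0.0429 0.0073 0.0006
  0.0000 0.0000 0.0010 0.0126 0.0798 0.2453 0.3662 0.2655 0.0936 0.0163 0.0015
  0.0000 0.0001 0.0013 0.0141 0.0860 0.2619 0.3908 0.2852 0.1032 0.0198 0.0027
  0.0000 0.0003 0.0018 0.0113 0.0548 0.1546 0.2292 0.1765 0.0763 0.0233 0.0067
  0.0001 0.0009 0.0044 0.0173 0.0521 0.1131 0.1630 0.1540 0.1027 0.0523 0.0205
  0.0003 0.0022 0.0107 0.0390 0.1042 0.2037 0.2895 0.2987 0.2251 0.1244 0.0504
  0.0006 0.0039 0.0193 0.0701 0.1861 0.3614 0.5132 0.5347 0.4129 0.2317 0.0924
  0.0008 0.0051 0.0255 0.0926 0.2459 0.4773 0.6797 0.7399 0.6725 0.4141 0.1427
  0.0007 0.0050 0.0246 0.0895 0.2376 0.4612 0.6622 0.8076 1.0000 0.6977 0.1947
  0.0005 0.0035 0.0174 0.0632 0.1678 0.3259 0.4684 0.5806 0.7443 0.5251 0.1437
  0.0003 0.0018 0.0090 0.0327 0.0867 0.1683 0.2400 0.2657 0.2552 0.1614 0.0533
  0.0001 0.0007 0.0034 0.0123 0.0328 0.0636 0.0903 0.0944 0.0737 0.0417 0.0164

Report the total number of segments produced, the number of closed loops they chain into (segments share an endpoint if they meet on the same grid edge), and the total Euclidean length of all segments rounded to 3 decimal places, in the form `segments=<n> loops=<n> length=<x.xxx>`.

segments=18 loops=1 length=13.371

cell (5,5): code 0100 → (5.691,6.000)–(6.000,5.544)
cell (5,6): code 1100 → (5.616,7.000)–(5.691,6.000)
cell (5,7): code 1000 → (6.000,7.745)–(5.616,7.000)
cell (6,4): code 0100 → (6.713,5.000)–(7.000,4.856)
cell (6,5): code 1110 → (6.000,5.544)–(6.713,5.000)
cell (6,7): code 1101 → (6.120,8.000)–(6.000,7.745)
cell (6,8): code 1000 → (7.000,8.884)–(6.120,8.000)
cell (7,4): code 0110 → (7.000,4.856)–(8.000,4.923)
cell (7,8): code 1101 → (7.105,9.000)–(7.000,8.884)
cell (7,9): code 1000 → (8.000,9.504)–(7.105,9.000)
cell (8,4): code 0010 → (8.000,4.923)–(8.127,5.000)
cell (8,5): code 0111 → (8.127,5.000)–(9.000,5.829)
cell (8,9): code 1001 → (9.000,9.213)–(8.000,9.504)
cell (9,5): code 0010 → (9.000,5.829)–(9.107,6.000)
cell (9,6): code 0011 → (9.107,6.000)–(9.434,7.000)
cell (9,7): code 0011 → (9.434,7.000)–(9.614,8.000)
cell (9,8): code 0011 → (9.614,8.000)–(9.223,9.000)
cell (9,9): code 0001 → (9.223,9.000)–(9.000,9.213)
total: 18 segments, chained into 1 closed loop(s), length Σ = 13.370967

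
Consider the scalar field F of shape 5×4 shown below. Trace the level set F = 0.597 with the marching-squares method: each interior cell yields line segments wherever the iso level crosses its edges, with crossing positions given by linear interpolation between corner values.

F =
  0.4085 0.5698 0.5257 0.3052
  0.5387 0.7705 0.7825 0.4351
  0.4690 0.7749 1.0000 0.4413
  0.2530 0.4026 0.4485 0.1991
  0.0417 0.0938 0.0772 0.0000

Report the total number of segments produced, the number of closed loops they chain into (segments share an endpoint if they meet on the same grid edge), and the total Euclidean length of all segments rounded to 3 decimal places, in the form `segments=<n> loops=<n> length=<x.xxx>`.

cell (0,0): code 0100 → (0.136,1.000)–(1.000,0.252)
cell (0,1): code 1100 → (0.278,2.000)–(0.136,1.000)
cell (0,2): code 1000 → (1.000,2.534)–(0.278,2.000)
cell (1,0): code 0110 → (1.000,0.252)–(2.000,0.418)
cell (1,2): code 1001 → (2.000,2.721)–(1.000,2.534)
cell (2,0): code 0010 → (2.000,0.418)–(2.478,1.000)
cell (2,1): code 0011 → (2.478,1.000)–(2.731,2.000)
cell (2,2): code 0001 → (2.731,2.000)–(2.000,2.721)
total: 8 segments, chained into 1 closed loop(s), length Σ = 7.894003

segments=8 loops=1 length=7.894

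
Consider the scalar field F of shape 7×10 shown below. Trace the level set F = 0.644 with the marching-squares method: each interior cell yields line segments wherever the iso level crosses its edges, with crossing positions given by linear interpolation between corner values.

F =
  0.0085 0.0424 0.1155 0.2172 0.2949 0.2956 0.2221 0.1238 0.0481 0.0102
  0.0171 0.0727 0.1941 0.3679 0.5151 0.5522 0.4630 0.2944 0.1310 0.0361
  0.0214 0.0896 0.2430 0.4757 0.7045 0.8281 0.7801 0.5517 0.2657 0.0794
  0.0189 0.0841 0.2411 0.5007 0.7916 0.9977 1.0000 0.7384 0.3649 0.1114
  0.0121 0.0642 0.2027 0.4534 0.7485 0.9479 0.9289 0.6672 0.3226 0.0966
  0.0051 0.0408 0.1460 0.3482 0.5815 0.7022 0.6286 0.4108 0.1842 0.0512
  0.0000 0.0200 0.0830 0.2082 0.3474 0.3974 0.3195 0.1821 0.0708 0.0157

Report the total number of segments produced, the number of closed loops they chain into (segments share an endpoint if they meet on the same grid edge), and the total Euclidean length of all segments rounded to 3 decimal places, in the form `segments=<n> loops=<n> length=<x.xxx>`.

segments=16 loops=1 length=11.833

cell (1,3): code 0100 → (1.681,4.000)–(2.000,3.736)
cell (1,4): code 1100 → (1.333,5.000)–(1.681,4.000)
cell (1,5): code 1100 → (1.571,6.000)–(1.333,5.000)
cell (1,6): code 1000 → (2.000,6.596)–(1.571,6.000)
cell (2,3): code 0110 → (2.000,3.736)–(3.000,3.493)
cell (2,6): code 1101 → (2.494,7.000)–(2.000,6.596)
cell (2,7): code 1000 → (3.000,7.253)–(2.494,7.000)
cell (3,3): code 0110 → (3.000,3.493)–(4.000,3.646)
cell (3,7): code 1001 → (4.000,7.067)–(3.000,7.253)
cell (4,3): code 0010 → (4.000,3.646)–(4.626,4.000)
cell (4,4): code 0111 → (4.626,4.000)–(5.000,4.518)
cell (4,5): code 1011 → (5.000,5.791)–(4.949,6.000)
cell (4,6): code 0011 → (4.949,6.000)–(4.090,7.000)
cell (4,7): code 0001 → (4.090,7.000)–(4.000,7.067)
cell (5,4): code 0010 → (5.000,4.518)–(5.191,5.000)
cell (5,5): code 0001 → (5.191,5.000)–(5.000,5.791)
total: 16 segments, chained into 1 closed loop(s), length Σ = 11.833385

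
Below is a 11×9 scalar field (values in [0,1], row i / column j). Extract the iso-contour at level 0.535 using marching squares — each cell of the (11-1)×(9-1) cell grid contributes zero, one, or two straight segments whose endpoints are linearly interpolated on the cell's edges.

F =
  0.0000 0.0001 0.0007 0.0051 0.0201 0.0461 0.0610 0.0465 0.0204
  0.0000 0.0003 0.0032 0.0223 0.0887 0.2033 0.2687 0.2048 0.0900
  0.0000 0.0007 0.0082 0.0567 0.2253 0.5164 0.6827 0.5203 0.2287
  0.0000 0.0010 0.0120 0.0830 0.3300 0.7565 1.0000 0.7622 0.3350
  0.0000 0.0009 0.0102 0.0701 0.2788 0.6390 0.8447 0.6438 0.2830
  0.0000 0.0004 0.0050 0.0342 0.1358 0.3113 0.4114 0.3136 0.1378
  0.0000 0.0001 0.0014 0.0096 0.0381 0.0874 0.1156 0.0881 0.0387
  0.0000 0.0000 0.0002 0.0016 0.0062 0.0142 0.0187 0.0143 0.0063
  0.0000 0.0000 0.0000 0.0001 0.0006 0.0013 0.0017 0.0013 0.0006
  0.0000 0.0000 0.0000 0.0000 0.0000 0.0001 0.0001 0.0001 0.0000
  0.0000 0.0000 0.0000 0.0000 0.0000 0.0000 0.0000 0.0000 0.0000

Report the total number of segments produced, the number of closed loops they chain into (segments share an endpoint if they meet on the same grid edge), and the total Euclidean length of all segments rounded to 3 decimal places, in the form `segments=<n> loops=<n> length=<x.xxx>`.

segments=12 loops=1 length=9.393

cell (1,5): code 0100 → (1.643,6.000)–(2.000,5.112)
cell (1,6): code 1000 → (2.000,6.909)–(1.643,6.000)
cell (2,4): code 0100 → (2.077,5.000)–(3.000,4.481)
cell (2,5): code 1110 → (2.000,5.112)–(2.077,5.000)
cell (2,6): code 1101 → (2.061,7.000)–(2.000,6.909)
cell (2,7): code 1000 → (3.000,7.532)–(2.061,7.000)
cell (3,4): code 0110 → (3.000,4.481)–(4.000,4.711)
cell (3,7): code 1001 → (4.000,7.302)–(3.000,7.532)
cell (4,4): code 0010 → (4.000,4.711)–(4.317,5.000)
cell (4,5): code 0011 → (4.317,5.000)–(4.715,6.000)
cell (4,6): code 0011 → (4.715,6.000)–(4.329,7.000)
cell (4,7): code 0001 → (4.329,7.000)–(4.000,7.302)
total: 12 segments, chained into 1 closed loop(s), length Σ = 9.393019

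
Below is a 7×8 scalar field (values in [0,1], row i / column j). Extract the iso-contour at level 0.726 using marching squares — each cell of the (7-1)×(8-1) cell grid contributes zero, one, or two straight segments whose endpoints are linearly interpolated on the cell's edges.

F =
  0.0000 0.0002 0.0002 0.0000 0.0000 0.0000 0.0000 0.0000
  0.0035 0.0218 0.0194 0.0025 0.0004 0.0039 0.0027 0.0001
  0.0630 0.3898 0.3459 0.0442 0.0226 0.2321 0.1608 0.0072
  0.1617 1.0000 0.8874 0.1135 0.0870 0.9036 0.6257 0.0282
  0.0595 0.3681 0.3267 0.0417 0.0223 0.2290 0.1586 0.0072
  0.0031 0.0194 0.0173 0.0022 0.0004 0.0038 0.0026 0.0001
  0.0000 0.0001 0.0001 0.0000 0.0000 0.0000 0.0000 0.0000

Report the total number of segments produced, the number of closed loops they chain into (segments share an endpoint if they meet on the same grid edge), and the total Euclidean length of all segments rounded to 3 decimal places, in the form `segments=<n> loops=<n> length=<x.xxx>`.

cell (2,0): code 0100 → (2.551,1.000)–(3.000,0.673)
cell (2,1): code 1100 → (2.702,2.000)–(2.551,1.000)
cell (2,2): code 1000 → (3.000,2.209)–(2.702,2.000)
cell (2,4): code 0100 → (2.736,5.000)–(3.000,4.783)
cell (2,5): code 1000 → (3.000,5.639)–(2.736,5.000)
cell (3,0): code 0010 → (3.000,0.673)–(3.434,1.000)
cell (3,1): code 0011 → (3.434,1.000)–(3.288,2.000)
cell (3,2): code 0001 → (3.288,2.000)–(3.000,2.209)
cell (3,4): code 0010 → (3.000,4.783)–(3.263,5.000)
cell (3,5): code 0001 → (3.263,5.000)–(3.000,5.639)
total: 10 segments, chained into 2 closed loop(s), length Σ = 5.906269

segments=10 loops=2 length=5.906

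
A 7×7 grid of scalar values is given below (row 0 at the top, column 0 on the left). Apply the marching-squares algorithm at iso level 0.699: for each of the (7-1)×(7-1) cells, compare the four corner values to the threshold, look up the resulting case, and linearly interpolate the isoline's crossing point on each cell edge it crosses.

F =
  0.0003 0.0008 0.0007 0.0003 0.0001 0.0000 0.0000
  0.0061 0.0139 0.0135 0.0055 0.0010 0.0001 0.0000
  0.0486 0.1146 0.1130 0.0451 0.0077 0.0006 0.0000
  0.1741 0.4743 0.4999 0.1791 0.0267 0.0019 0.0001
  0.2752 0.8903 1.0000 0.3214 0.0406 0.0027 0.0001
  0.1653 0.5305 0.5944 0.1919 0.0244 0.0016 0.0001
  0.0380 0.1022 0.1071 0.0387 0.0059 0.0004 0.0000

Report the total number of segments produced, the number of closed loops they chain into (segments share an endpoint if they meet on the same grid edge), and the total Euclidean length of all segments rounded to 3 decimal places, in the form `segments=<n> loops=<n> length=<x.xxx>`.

segments=6 loops=1 length=4.815

cell (3,0): code 0100 → (3.540,1.000)–(4.000,0.689)
cell (3,1): code 1100 → (3.398,2.000)–(3.540,1.000)
cell (3,2): code 1000 → (4.000,2.444)–(3.398,2.000)
cell (4,0): code 0010 → (4.000,0.689)–(4.532,1.000)
cell (4,1): code 0011 → (4.532,1.000)–(4.742,2.000)
cell (4,2): code 0001 → (4.742,2.000)–(4.000,2.444)
total: 6 segments, chained into 1 closed loop(s), length Σ = 4.815282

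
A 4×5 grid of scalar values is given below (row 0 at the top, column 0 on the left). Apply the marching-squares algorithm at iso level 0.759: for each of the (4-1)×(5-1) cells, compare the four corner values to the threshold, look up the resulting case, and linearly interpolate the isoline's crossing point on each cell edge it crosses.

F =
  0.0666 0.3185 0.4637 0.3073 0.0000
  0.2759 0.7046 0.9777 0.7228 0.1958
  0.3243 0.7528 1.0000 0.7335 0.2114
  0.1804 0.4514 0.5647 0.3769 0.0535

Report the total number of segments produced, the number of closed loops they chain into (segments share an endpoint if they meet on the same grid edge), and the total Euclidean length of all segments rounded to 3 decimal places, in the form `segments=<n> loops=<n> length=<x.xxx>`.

segments=6 loops=1 length=6.062

cell (0,1): code 0100 → (0.575,2.000)–(1.000,1.199)
cell (0,2): code 1000 → (1.000,2.858)–(0.575,2.000)
cell (1,1): code 0110 → (1.000,1.199)–(2.000,1.025)
cell (1,2): code 1001 → (2.000,2.904)–(1.000,2.858)
cell (2,1): code 0010 → (2.000,1.025)–(2.554,2.000)
cell (2,2): code 0001 → (2.554,2.000)–(2.000,2.904)
total: 6 segments, chained into 1 closed loop(s), length Σ = 6.062119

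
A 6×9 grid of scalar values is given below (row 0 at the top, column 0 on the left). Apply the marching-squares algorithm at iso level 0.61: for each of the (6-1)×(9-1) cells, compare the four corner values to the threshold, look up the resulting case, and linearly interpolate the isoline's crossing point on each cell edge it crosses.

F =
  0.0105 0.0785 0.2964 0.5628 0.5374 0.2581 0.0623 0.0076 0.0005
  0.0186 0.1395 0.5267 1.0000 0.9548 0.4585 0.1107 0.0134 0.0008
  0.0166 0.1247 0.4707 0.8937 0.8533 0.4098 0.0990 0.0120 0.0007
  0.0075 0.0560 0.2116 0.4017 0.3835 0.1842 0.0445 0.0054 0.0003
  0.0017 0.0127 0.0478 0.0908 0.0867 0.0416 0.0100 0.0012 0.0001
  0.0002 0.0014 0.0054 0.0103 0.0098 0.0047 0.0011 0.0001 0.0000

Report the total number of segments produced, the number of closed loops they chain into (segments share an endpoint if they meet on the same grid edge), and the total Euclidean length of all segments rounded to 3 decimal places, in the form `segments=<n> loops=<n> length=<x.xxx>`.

cell (0,2): code 0100 → (0.108,3.000)–(1.000,2.176)
cell (0,3): code 1100 → (0.174,4.000)–(0.108,3.000)
cell (0,4): code 1000 → (1.000,4.695)–(0.174,4.000)
cell (1,2): code 0110 → (1.000,2.176)–(2.000,2.329)
cell (1,4): code 1001 → (2.000,4.549)–(1.000,4.695)
cell (2,2): code 0010 → (2.000,2.329)–(2.577,3.000)
cell (2,3): code 0011 → (2.577,3.000)–(2.518,4.000)
cell (2,4): code 0001 → (2.518,4.000)–(2.000,4.549)
total: 8 segments, chained into 1 closed loop(s), length Σ = 7.958867

segments=8 loops=1 length=7.959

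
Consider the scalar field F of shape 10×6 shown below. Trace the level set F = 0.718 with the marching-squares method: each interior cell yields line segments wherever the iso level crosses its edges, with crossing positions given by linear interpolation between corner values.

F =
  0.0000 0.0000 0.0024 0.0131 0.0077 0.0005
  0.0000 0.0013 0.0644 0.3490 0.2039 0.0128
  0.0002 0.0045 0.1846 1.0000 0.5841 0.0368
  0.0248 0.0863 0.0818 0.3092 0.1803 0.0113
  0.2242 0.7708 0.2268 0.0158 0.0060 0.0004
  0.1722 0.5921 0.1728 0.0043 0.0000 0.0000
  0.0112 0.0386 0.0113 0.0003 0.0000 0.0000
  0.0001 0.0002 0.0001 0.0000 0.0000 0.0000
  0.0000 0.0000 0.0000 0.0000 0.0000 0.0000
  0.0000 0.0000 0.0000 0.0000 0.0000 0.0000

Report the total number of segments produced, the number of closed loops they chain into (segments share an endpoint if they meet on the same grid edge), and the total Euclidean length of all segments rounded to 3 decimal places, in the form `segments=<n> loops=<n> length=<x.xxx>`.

segments=8 loops=2 length=3.555

cell (1,2): code 0100 → (1.567,3.000)–(2.000,2.654)
cell (1,3): code 1000 → (2.000,3.678)–(1.567,3.000)
cell (2,2): code 0010 → (2.000,2.654)–(2.408,3.000)
cell (2,3): code 0001 → (2.408,3.000)–(2.000,3.678)
cell (3,0): code 0100 → (3.923,1.000)–(4.000,0.903)
cell (3,1): code 1000 → (4.000,1.097)–(3.923,1.000)
cell (4,0): code 0010 → (4.000,0.903)–(4.295,1.000)
cell (4,1): code 0001 → (4.295,1.000)–(4.000,1.097)
total: 8 segments, chained into 2 closed loop(s), length Σ = 3.554838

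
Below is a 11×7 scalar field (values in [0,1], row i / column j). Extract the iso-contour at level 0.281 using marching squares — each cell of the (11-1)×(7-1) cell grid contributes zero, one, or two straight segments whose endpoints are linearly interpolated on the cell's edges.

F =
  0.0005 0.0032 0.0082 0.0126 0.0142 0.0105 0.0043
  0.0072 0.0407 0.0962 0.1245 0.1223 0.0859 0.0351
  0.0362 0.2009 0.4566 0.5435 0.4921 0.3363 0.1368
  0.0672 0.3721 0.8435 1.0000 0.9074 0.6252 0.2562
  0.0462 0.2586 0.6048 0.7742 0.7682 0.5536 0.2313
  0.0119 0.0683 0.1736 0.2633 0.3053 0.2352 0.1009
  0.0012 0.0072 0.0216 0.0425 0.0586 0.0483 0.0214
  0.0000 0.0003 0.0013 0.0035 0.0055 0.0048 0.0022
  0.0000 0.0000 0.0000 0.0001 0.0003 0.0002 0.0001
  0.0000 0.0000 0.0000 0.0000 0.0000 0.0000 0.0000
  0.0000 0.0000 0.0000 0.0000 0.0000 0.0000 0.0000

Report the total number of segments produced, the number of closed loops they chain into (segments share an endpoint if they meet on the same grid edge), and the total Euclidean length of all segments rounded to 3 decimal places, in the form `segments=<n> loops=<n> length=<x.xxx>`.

cell (1,1): code 0100 → (1.513,2.000)–(2.000,1.313)
cell (1,2): code 1100 → (1.374,3.000)–(1.513,2.000)
cell (1,3): code 1100 → (1.429,4.000)–(1.374,3.000)
cell (1,4): code 1100 → (1.779,5.000)–(1.429,4.000)
cell (1,5): code 1000 → (2.000,5.277)–(1.779,5.000)
cell (2,0): code 0100 → (2.468,1.000)–(3.000,0.701)
cell (2,1): code 1110 → (2.000,1.313)–(2.468,1.000)
cell (2,5): code 1001 → (3.000,5.933)–(2.000,5.277)
cell (3,0): code 0010 → (3.000,0.701)–(3.803,1.000)
cell (3,1): code 0111 → (3.803,1.000)–(4.000,1.065)
cell (3,5): code 1001 → (4.000,5.846)–(3.000,5.933)
cell (4,1): code 0010 → (4.000,1.065)–(4.751,2.000)
cell (4,2): code 0011 → (4.751,2.000)–(4.965,3.000)
cell (4,3): code 0111 → (4.965,3.000)–(5.000,3.421)
cell (4,4): code 1011 → (5.000,4.347)–(4.856,5.000)
cell (4,5): code 0001 → (4.856,5.000)–(4.000,5.846)
cell (5,3): code 0010 → (5.000,3.421)–(5.099,4.000)
cell (5,4): code 0001 → (5.099,4.000)–(5.000,4.347)
total: 18 segments, chained into 1 closed loop(s), length Σ = 14.168900

segments=18 loops=1 length=14.169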